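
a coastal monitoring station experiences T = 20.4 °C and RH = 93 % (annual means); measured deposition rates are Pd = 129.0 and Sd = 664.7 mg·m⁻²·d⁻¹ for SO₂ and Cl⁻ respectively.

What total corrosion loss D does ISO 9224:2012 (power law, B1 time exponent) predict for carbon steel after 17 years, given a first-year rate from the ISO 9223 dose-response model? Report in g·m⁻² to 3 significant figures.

carbon steel: temperature factor f = -0.054·(10.4) = -0.5616
  SO₂ term: 1.77·129.0^0.52·exp(0.02·93-0.5616) = 81.16
  Cl⁻ term: 0.102·664.7^0.62·exp(0.033·93+0.04·20.4) = 279.2
  r_corr = 81.16 + 279.2 = 360.3 μm/a
Power-law: D(17) = r_corr · 17^0.523
  D(17) = 360.3 × 17^0.523 = 360.3 × 4.401 = 1586 μm
  Mass loss = 1586 μm × 7.85 g/cm³ = 1.245e+04 g·m⁻²

D(17) = 1.24e+04 g·m⁻²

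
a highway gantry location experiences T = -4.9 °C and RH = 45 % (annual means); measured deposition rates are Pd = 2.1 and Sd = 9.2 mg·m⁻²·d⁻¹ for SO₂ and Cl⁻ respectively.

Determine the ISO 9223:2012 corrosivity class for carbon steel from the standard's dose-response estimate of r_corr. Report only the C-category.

C2

carbon steel: T≤10 °C ⇒ hinge +0.150·(-4.9−10) = -2.2350
  SO₂ term: 1.77·2.1^0.52·exp(0.02·45-2.2350) = 0.6851
  Cl⁻ term: 0.102·9.2^0.62·exp(0.033·45+0.04·-4.9) = 1.465
  r_corr = 0.6851 + 1.465 = 2.15 μm/a
Category bounds: 1.3…25 μm/a bracket r_corr ⇒ C2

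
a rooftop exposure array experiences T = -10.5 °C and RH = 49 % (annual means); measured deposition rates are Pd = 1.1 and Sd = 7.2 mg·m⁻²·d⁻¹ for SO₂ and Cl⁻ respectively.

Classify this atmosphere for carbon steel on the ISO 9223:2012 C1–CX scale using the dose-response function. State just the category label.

C2

carbon steel: T≤10 °C ⇒ hinge +0.150·(-10.5−10) = -3.0750
  Pd branch = 1.77·Pd^0.52·e^(0.02·RH+f) = 0.2289 μm/a
  Sd branch = 0.102·Sd^0.62·e^(0.033·RH+0.04·T) = 1.148 μm/a
  r_corr = 0.2289 + 1.148 = 1.377 μm/a
Category bounds: 1.3…25 μm/a bracket r_corr ⇒ C2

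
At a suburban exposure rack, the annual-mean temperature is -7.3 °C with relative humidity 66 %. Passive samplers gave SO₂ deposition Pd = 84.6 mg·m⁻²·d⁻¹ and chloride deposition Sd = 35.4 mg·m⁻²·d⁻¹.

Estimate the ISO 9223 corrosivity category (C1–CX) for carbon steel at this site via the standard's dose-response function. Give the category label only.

carbon steel: f(T) = +0.150·(T−10) [T≤10 °C] = -2.5950
  sulphur-dioxide contribution → 4.971 μm/a
  chloride contribution → 6.138 μm/a
  total first-year rate 11.11 μm/a
11.1 μm/a falls in (1.3, 25] for carbon steel → category C2

C2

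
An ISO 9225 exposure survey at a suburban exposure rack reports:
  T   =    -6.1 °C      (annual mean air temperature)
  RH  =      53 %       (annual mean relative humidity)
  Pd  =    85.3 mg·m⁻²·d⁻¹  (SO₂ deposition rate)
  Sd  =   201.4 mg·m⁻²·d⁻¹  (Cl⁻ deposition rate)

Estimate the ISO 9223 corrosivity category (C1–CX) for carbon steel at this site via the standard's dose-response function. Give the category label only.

C2

carbon steel: temperature factor f = +0.150·(-16.1) = -2.4150
  SO₂ term: 1.77·85.3^0.52·exp(0.02·53-2.4150) = 4.609
  Sd branch = 0.102·Sd^0.62·e^(0.033·RH+0.04·T) = 12.32 μm/a
  r_corr = 4.609 + 12.32 = 16.93 μm/a
Category bounds: 1.3…25 μm/a bracket r_corr ⇒ C2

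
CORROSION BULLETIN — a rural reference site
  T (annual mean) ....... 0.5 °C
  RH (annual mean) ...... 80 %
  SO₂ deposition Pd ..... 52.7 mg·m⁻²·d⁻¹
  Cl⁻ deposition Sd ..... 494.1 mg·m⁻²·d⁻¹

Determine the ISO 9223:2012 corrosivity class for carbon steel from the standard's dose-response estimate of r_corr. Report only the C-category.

C5

carbon steel: temperature factor f = +0.150·(-9.5) = -1.4250
  Pd branch = 1.77·Pd^0.52·e^(0.02·RH+f) = 16.57 μm/a
  Cl⁻ term: 0.102·494.1^0.62·exp(0.033·80+0.04·0.5) = 68.23
  r_corr = 16.57 + 68.23 = 84.8 μm/a
84.8 μm/a falls in (80, 200] for carbon steel → category C5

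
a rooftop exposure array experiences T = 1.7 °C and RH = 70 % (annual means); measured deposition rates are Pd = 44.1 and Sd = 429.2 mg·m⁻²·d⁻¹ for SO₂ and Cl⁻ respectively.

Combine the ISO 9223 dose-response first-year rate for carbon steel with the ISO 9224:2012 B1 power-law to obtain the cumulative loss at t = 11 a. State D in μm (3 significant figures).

carbon steel: T≤10 °C ⇒ hinge +0.150·(1.7−10) = -1.2450
  sulphur-dioxide contribution → 14.8 μm/a
  chloride contribution → 47.16 μm/a
  total first-year rate 61.97 μm/a
ISO 9224: D(t) = r_corr · t^b with b = 0.523 (carbon steel, B1)
  D(11) = 61.97 × 11^0.523 = 61.97 × 3.505 = 217.2 μm

D(11) = 217 μm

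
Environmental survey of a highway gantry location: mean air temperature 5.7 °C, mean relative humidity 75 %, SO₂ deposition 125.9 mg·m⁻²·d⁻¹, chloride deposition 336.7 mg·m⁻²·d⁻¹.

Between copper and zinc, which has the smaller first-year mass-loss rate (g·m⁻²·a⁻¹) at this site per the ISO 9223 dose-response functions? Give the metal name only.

copper: f(T) = +0.126·(T−10) [T≤10 °C] = -0.5418
  SO₂ term: 0.0053·125.9^0.26·exp(0.059·75-0.5418) = 0.9052
  Sd branch = 0.01025·Sd^0.27·e^(0.036·RH+0.049·T) = 0.9704 μm/a
  sum: 0.9052 + 0.9704 → r_corr = 1.876 μm/a
  mass loss = 1.876 μm/a × 8.96 g/cm³ = 16.81 g·m⁻²·a⁻¹
zinc: temperature factor f = +0.038·(-4.3) = -0.1634
  SO₂ term: 0.0129·125.9^0.44·exp(0.046·75-0.1634) = 2.897
  Cl⁻ term: 0.0175·336.7^0.57·exp(0.008·75+0.085·5.7) = 1.427
  sum: 2.897 + 1.427 → r_corr = 4.324 μm/a
  mass loss = 4.324 μm/a × 7.14 g/cm³ = 30.88 g·m⁻²·a⁻¹
Ordering by g·m⁻²·a⁻¹: zinc (30.9) > copper (16.8)

copper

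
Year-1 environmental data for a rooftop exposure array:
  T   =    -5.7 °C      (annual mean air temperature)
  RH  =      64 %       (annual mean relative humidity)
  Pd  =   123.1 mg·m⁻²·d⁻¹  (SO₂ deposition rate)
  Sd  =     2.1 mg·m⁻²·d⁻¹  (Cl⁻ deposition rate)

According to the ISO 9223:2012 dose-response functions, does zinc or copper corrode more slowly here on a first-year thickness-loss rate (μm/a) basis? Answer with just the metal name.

copper

zinc: f(T) = +0.038·(T−10) [T≤10 °C] = -0.5966
  sulphur-dioxide contribution → 1.121 μm/a
  chloride contribution → 0.02746 μm/a
  ⇒ r_corr(zinc) = 1.149 μm/a
copper: f(T) = +0.126·(T−10) [T≤10 °C] = -1.9782
  sulphur-dioxide contribution → 0.1118 μm/a
  chloride contribution → 0.09485 μm/a
  total first-year rate 0.2067 μm/a
Ordering by μm/a: zinc (1.15) > copper (0.207)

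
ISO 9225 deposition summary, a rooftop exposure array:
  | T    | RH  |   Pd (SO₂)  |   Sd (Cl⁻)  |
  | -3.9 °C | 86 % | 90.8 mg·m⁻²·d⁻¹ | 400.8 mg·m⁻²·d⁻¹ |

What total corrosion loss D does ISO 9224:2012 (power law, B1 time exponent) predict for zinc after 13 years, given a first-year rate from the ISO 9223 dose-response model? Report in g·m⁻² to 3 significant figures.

D(13) = 210 g·m⁻²

zinc: temperature factor f = +0.038·(-13.9) = -0.5282
  SO₂ term: 0.0129·90.8^0.44·exp(0.046·86-0.5282) = 2.889
  Sd branch = 0.0175·Sd^0.57·e^(0.008·RH+0.085·T) = 0.7613 μm/a
  sum: 2.889 + 0.7613 → r_corr = 3.651 μm/a
Long-term exponent b (ISO 9224 Table 2, B1) = 0.813
  D(13) = 3.651 × 13^0.813 = 3.651 × 8.047 = 29.38 μm
  Mass loss = 29.38 μm × 7.14 g/cm³ = 209.8 g·m⁻²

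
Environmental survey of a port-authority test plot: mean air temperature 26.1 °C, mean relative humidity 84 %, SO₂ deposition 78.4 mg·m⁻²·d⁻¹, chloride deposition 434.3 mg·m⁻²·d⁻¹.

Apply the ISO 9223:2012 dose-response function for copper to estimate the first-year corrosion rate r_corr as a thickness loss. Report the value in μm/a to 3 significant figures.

copper: temperature factor f = -0.080·(16.1) = -1.2880
  sulphur-dioxide contribution → 0.6453 μm/a
  chloride contribution → 3.905 μm/a
  ⇒ r_corr(copper) = 4.551 μm/a

r_corr = 4.55 μm/a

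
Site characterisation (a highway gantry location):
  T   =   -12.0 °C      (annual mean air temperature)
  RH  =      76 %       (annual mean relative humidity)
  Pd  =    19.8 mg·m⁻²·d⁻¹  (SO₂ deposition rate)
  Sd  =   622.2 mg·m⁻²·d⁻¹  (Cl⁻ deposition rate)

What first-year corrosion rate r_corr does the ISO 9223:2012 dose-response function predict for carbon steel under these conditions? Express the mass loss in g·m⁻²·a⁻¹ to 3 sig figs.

carbon steel: T≤10 °C ⇒ hinge +0.150·(-12.0−10) = -3.3000
  sulphur-dioxide contribution → 1.41 μm/a
  chloride contribution → 41.84 μm/a
  ⇒ r_corr(carbon steel) = 43.25 μm/a
Convert to mass loss: 43.25 μm/a × 7.85 g/cm³ = 339.5 g·m⁻²·a⁻¹

r_corr = 340 g·m⁻²·a⁻¹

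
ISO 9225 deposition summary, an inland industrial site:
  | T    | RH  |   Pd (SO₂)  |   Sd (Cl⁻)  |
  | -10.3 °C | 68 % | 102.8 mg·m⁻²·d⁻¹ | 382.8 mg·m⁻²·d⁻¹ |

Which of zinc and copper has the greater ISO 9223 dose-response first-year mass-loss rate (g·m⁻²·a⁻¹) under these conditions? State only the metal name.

zinc: T≤10 °C ⇒ hinge +0.038·(-10.3−10) = -0.7714
  Pd branch = 0.0129·Pd^0.44·e^(0.046·RH+f) = 1.046 μm/a
  Cl⁻ term: 0.0175·382.8^0.57·exp(0.008·68+0.085·-10.3) = 0.3727
  r_corr = 1.046 + 0.3727 = 1.418 μm/a
  mass loss = 1.418 μm/a × 7.14 g/cm³ = 10.13 g·m⁻²·a⁻¹
copper: f(T) = +0.126·(T−10) [T≤10 °C] = -2.5578
  Pd branch = 0.0053·Pd^0.26·e^(0.059·RH+f) = 0.07567 μm/a
  Sd branch = 0.01025·Sd^0.27·e^(0.036·RH+0.049·T) = 0.3565 μm/a
  sum: 0.07567 + 0.3565 → r_corr = 0.4322 μm/a
  mass loss = 0.4322 μm/a × 8.96 g/cm³ = 3.873 g·m⁻²·a⁻¹
Ordering by g·m⁻²·a⁻¹: zinc (10.1) > copper (3.87)

zinc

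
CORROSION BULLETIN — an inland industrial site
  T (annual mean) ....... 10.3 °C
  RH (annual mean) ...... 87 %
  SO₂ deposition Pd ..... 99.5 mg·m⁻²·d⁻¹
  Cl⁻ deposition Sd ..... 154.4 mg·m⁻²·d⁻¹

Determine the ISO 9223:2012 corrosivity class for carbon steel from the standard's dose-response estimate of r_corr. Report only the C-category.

carbon steel: temperature factor f = -0.054·(0.3) = -0.0162
  SO₂ term: 1.77·99.5^0.52·exp(0.02·87-0.0162) = 108.5
  Sd branch = 0.102·Sd^0.62·e^(0.033·RH+0.04·T) = 61.85 μm/a
  sum: 108.5 + 61.85 → r_corr = 170.4 μm/a
170 μm/a falls in (80, 200] for carbon steel → category C5

C5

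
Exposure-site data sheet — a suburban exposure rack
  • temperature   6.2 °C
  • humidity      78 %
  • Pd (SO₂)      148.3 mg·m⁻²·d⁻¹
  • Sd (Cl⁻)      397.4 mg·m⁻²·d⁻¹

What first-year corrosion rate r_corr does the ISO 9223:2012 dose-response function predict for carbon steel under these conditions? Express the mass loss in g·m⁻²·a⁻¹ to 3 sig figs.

carbon steel: temperature factor f = +0.150·(-3.8) = -0.5700
  SO₂ term: 1.77·148.3^0.52·exp(0.02·78-0.5700) = 64.11
  Cl⁻ term: 0.102·397.4^0.62·exp(0.033·78+0.04·6.2) = 70.1
  r_corr = 64.11 + 70.1 = 134.2 μm/a
Convert to mass loss: 134.2 μm/a × 7.85 g/cm³ = 1054 g·m⁻²·a⁻¹

r_corr = 1.05e+03 g·m⁻²·a⁻¹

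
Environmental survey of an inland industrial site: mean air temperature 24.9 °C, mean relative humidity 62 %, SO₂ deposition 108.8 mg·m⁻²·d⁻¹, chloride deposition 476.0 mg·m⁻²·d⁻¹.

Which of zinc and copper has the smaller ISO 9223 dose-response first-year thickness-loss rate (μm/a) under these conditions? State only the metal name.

zinc: temperature factor f = -0.071·(14.9) = -1.0579
  SO₂ term: 0.0129·108.8^0.44·exp(0.046·62-1.0579) = 0.6108
  Sd branch = 0.0175·Sd^0.57·e^(0.008·RH+0.085·T) = 8.014 μm/a
  r_corr = 0.6108 + 8.014 = 8.625 μm/a
copper: temperature factor f = -0.080·(14.9) = -1.1920
  SO₂ term: 0.0053·108.8^0.26·exp(0.059·62-1.1920) = 0.2112
  Sd branch = 0.01025·Sd^0.27·e^(0.036·RH+0.049·T) = 1.71 μm/a
  r_corr = 0.2112 + 1.71 = 1.921 μm/a
Ordering by μm/a: zinc (8.63) > copper (1.92)

copper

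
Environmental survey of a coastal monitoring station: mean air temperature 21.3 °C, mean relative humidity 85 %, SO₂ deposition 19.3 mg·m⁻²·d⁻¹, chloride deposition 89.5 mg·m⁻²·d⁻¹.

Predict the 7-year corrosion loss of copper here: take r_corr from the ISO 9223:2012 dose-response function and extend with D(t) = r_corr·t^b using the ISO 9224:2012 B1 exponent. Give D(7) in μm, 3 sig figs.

D(7) = 10.2 μm

copper: T>10 °C ⇒ hinge -0.080·(21.3−10) = -0.9040
  SO₂ term: 0.0053·19.3^0.26·exp(0.059·85-0.9040) = 0.6981
  Cl⁻ term: 0.01025·89.5^0.27·exp(0.036·85+0.049·21.3) = 2.089
  r_corr = 0.6981 + 2.089 = 2.787 μm/a
ISO 9224: D(t) = r_corr · t^b with b = 0.667 (copper, B1)
  D(7) = 2.787 × 7^0.667 = 2.787 × 3.662 = 10.21 μm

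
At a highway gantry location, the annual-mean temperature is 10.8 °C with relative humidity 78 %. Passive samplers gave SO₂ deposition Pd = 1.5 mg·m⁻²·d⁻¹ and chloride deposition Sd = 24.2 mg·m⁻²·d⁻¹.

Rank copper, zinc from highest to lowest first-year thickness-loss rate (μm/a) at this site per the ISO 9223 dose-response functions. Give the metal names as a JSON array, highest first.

["copper", "zinc"]

copper: temperature factor f = -0.080·(0.8) = -0.0640
  sulphur-dioxide contribution → 0.5507 μm/a
  chloride contribution → 0.6818 μm/a
  ⇒ r_corr(copper) = 1.233 μm/a
zinc: f(T) = -0.071·(T−10) [T>10 °C] = -0.0568
  sulphur-dioxide contribution → 0.5268 μm/a
  chloride contribution → 0.5029 μm/a
  ⇒ r_corr(zinc) = 1.03 μm/a
Ordering by μm/a: copper (1.23) > zinc (1.03)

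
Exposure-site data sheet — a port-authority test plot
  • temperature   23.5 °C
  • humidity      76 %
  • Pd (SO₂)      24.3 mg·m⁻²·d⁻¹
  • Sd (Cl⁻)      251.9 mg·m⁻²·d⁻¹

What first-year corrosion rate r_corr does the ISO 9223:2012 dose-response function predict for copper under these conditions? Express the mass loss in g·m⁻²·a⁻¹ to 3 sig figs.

copper: T>10 °C ⇒ hinge -0.080·(23.5−10) = -1.0800
  Pd branch = 0.0053·Pd^0.26·e^(0.059·RH+f) = 0.3655 μm/a
  Cl⁻ term: 0.01025·251.9^0.27·exp(0.036·76+0.049·23.5) = 2.225
  sum: 0.3655 + 2.225 → r_corr = 2.591 μm/a
Convert to mass loss: 2.591 μm/a × 8.96 g/cm³ = 23.21 g·m⁻²·a⁻¹

r_corr = 23.2 g·m⁻²·a⁻¹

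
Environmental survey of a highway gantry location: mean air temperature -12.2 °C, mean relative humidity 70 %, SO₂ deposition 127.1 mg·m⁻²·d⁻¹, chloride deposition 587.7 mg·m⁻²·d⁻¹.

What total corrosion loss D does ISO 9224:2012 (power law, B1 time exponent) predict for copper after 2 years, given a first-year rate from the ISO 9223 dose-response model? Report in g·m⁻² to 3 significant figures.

copper: T≤10 °C ⇒ hinge +0.126·(-12.2−10) = -2.7972
  SO₂ term: 0.0053·127.1^0.26·exp(0.059·70-2.7972) = 0.07082
  Cl⁻ term: 0.01025·587.7^0.27·exp(0.036·70+0.049·-12.2) = 0.3919
  sum: 0.07082 + 0.3919 → r_corr = 0.4627 μm/a
Long-term exponent b (ISO 9224 Table 2, B1) = 0.667
  D(2) = 0.4627 × 2^0.667 = 0.4627 × 1.588 = 0.7347 μm
  Mass loss = 0.7347 μm × 8.96 g/cm³ = 6.583 g·m⁻²

D(2) = 6.58 g·m⁻²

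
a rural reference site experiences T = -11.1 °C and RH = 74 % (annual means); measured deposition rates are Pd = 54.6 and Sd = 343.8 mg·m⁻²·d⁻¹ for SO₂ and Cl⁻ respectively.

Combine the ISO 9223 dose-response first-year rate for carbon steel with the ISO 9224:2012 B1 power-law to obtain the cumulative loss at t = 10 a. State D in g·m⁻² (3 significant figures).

D(10) = 804 g·m⁻²

carbon steel: temperature factor f = +0.150·(-21.1) = -3.1650
  Pd branch = 1.77·Pd^0.52·e^(0.02·RH+f) = 2.627 μm/a
  Cl⁻ term: 0.102·343.8^0.62·exp(0.033·74+0.04·-11.1) = 28.11
  sum: 2.627 + 28.11 → r_corr = 30.74 μm/a
Long-term exponent b (ISO 9224 Table 2, B1) = 0.523
  D(10) = 30.74 × 10^0.523 = 30.74 × 3.334 = 102.5 μm
  Mass loss = 102.5 μm × 7.85 g/cm³ = 804.5 g·m⁻²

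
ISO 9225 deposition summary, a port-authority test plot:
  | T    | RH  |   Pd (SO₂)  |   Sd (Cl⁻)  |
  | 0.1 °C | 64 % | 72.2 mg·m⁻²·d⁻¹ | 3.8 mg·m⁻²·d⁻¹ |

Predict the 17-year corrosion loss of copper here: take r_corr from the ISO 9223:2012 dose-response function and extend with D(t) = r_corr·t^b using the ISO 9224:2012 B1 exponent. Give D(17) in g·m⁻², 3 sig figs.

copper: T≤10 °C ⇒ hinge +0.126·(0.1−10) = -1.2474
  Pd branch = 0.0053·Pd^0.26·e^(0.059·RH+f) = 0.2021 μm/a
  Cl⁻ term: 0.01025·3.8^0.27·exp(0.036·64+0.049·0.1) = 0.1479
  r_corr = 0.2021 + 0.1479 = 0.3501 μm/a
Long-term exponent b (ISO 9224 Table 2, B1) = 0.667
  D(17) = 0.3501 × 17^0.667 = 0.3501 × 6.618 = 2.317 μm
  Mass loss = 2.317 μm × 8.96 g/cm³ = 20.76 g·m⁻²

D(17) = 20.8 g·m⁻²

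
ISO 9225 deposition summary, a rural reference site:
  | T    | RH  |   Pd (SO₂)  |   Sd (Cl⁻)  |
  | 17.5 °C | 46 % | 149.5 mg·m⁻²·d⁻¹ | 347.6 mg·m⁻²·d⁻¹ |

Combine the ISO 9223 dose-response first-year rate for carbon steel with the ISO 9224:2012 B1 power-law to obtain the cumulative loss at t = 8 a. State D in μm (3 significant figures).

D(8) = 223 μm

carbon steel: T>10 °C ⇒ hinge -0.054·(17.5−10) = -0.4050
  Pd branch = 1.77·Pd^0.52·e^(0.02·RH+f) = 40.04 μm/a
  Sd branch = 0.102·Sd^0.62·e^(0.033·RH+0.04·T) = 35.26 μm/a
  sum: 40.04 + 35.26 → r_corr = 75.3 μm/a
ISO 9224: D(t) = r_corr · t^b with b = 0.523 (carbon steel, B1)
  D(8) = 75.3 × 8^0.523 = 75.3 × 2.967 = 223.4 μm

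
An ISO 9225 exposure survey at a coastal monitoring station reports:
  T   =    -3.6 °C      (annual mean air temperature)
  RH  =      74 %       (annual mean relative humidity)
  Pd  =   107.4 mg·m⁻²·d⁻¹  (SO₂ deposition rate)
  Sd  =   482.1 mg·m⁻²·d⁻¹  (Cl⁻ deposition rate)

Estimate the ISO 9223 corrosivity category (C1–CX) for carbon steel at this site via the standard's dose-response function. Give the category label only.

carbon steel: T≤10 °C ⇒ hinge +0.150·(-3.6−10) = -2.0400
  Pd branch = 1.77·Pd^0.52·e^(0.02·RH+f) = 11.51 μm/a
  Cl⁻ term: 0.102·482.1^0.62·exp(0.033·74+0.04·-3.6) = 46.79
  sum: 11.51 + 46.79 → r_corr = 58.3 μm/a
58.3 μm/a falls in (50, 80] for carbon steel → category C4

C4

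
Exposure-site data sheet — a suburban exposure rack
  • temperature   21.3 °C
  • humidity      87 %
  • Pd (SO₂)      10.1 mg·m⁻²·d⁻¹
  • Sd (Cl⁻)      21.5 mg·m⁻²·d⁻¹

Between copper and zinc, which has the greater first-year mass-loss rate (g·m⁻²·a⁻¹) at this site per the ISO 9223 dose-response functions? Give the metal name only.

copper: T>10 °C ⇒ hinge -0.080·(21.3−10) = -0.9040
  SO₂ term: 0.0053·10.1^0.26·exp(0.059·87-0.9040) = 0.6638
  Cl⁻ term: 0.01025·21.5^0.27·exp(0.036·87+0.049·21.3) = 1.527
  r_corr = 0.6638 + 1.527 = 2.191 μm/a
  mass loss = 2.191 μm/a × 8.96 g/cm³ = 19.63 g·m⁻²·a⁻¹
zinc: f(T) = -0.071·(T−10) [T>10 °C] = -0.8023
  SO₂ term: 0.0129·10.1^0.44·exp(0.046·87-0.8023) = 0.8752
  Cl⁻ term: 0.0175·21.5^0.57·exp(0.008·87+0.085·21.3) = 1.233
  sum: 0.8752 + 1.233 → r_corr = 2.109 μm/a
  mass loss = 2.109 μm/a × 7.14 g/cm³ = 15.06 g·m⁻²·a⁻¹
Ordering by g·m⁻²·a⁻¹: copper (19.6) > zinc (15.1)

copper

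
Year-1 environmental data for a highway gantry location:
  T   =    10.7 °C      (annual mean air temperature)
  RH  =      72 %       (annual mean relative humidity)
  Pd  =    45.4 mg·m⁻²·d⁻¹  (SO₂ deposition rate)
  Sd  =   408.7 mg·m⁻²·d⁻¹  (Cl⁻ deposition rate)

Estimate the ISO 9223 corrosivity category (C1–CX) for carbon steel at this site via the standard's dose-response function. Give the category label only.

carbon steel: f(T) = -0.054·(T−10) [T>10 °C] = -0.0378
  sulphur-dioxide contribution → 52.31 μm/a
  chloride contribution → 70.05 μm/a
  total first-year rate 122.4 μm/a
122 μm/a falls in (80, 200] for carbon steel → category C5

C5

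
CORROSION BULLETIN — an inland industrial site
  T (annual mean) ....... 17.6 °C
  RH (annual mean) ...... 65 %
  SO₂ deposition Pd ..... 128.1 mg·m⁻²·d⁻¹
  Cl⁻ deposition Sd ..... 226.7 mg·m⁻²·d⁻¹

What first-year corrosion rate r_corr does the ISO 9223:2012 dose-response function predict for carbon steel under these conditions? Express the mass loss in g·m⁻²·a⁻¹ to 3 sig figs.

carbon steel: T>10 °C ⇒ hinge -0.054·(17.6−10) = -0.4104
  sulphur-dioxide contribution → 53.73 μm/a
  chloride contribution → 50.85 μm/a
  ⇒ r_corr(carbon steel) = 104.6 μm/a
Convert to mass loss: 104.6 μm/a × 7.85 g/cm³ = 821 g·m⁻²·a⁻¹

r_corr = 821 g·m⁻²·a⁻¹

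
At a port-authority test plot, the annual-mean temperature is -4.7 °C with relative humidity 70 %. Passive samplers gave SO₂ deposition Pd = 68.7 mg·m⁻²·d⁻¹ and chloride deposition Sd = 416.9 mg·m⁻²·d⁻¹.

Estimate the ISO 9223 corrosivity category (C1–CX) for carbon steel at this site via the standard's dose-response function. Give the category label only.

C3

carbon steel: T≤10 °C ⇒ hinge +0.150·(-4.7−10) = -2.2050
  sulphur-dioxide contribution → 7.138 μm/a
  chloride contribution → 35.86 μm/a
  ⇒ r_corr(carbon steel) = 43 μm/a
43 μm/a falls in (25, 50] for carbon steel → category C3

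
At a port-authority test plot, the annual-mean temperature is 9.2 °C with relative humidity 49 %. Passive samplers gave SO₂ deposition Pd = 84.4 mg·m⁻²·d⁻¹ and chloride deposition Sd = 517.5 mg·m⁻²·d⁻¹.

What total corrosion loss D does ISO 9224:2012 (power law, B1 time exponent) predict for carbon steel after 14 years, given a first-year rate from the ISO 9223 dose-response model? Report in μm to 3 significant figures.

D(14) = 309 μm

carbon steel: f(T) = +0.150·(T−10) [T≤10 °C] = -0.1200
  sulphur-dioxide contribution → 41.99 μm/a
  chloride contribution → 35.75 μm/a
  total first-year rate 77.74 μm/a
Long-term exponent b (ISO 9224 Table 2, B1) = 0.523
  D(14) = 77.74 × 14^0.523 = 77.74 × 3.976 = 309.1 μm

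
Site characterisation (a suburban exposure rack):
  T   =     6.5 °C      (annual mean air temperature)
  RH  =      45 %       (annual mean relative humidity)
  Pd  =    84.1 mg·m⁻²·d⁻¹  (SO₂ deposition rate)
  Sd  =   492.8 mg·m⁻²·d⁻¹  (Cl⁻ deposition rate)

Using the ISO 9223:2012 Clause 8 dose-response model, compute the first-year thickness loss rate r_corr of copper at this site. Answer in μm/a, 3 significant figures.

r_corr = 0.533 μm/a

copper: T≤10 °C ⇒ hinge +0.126·(6.5−10) = -0.4410
  sulphur-dioxide contribution → 0.1536 μm/a
  chloride contribution → 0.3799 μm/a
  ⇒ r_corr(copper) = 0.5334 μm/a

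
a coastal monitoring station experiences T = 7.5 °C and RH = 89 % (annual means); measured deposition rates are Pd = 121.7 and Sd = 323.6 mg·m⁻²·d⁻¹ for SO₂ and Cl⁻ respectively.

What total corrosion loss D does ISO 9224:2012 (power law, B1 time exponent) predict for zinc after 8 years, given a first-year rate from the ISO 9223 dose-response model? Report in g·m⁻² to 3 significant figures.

zinc: T≤10 °C ⇒ hinge +0.038·(7.5−10) = -0.0950
  Pd branch = 0.0129·Pd^0.44·e^(0.046·RH+f) = 5.819 μm/a
  Cl⁻ term: 0.0175·323.6^0.57·exp(0.008·89+0.085·7.5) = 1.819
  sum: 5.819 + 1.819 → r_corr = 7.638 μm/a
ISO 9224: D(t) = r_corr · t^b with b = 0.813 (zinc, B1)
  D(8) = 7.638 × 8^0.813 = 7.638 × 5.423 = 41.42 μm
  Mass loss = 41.42 μm × 7.14 g/cm³ = 295.7 g·m⁻²

D(8) = 296 g·m⁻²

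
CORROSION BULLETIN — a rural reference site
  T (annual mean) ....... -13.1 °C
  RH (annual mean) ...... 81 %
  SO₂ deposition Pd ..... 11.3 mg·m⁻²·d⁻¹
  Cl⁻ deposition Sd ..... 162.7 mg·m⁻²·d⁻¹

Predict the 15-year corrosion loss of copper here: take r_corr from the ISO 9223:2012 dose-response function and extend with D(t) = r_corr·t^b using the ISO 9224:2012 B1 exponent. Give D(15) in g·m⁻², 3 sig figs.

copper: T≤10 °C ⇒ hinge +0.126·(-13.1−10) = -2.9106
  Pd branch = 0.0053·Pd^0.26·e^(0.059·RH+f) = 0.06449 μm/a
  Sd branch = 0.01025·Sd^0.27·e^(0.036·RH+0.049·T) = 0.3939 μm/a
  sum: 0.06449 + 0.3939 → r_corr = 0.4584 μm/a
Long-term exponent b (ISO 9224 Table 2, B1) = 0.667
  D(15) = 0.4584 × 15^0.667 = 0.4584 × 6.088 = 2.791 μm
  Mass loss = 2.791 μm × 8.96 g/cm³ = 25.01 g·m⁻²

D(15) = 25.0 g·m⁻²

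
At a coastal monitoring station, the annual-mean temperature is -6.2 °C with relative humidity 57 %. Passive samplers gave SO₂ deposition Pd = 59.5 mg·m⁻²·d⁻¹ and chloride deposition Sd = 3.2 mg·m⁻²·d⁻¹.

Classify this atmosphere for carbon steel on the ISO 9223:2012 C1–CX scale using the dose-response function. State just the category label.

C2

carbon steel: temperature factor f = +0.150·(-16.2) = -2.4300
  sulphur-dioxide contribution → 4.078 μm/a
  chloride contribution → 1.074 μm/a
  ⇒ r_corr(carbon steel) = 5.152 μm/a
ISO 9223 Table 2 (carbon steel): 1.3 < 5.15 ≤ 25 μm/a ⇒ C2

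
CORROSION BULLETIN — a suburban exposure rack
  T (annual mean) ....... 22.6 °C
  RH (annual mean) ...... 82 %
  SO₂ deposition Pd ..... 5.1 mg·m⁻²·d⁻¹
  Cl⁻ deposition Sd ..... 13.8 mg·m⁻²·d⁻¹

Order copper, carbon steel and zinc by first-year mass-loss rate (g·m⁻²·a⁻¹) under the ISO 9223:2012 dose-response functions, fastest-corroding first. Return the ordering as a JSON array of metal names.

copper: temperature factor f = -0.080·(12.6) = -1.0080
  sulphur-dioxide contribution → 0.3729 μm/a
  chloride contribution → 1.206 μm/a
  total first-year rate 1.579 μm/a
  mass loss = 1.579 μm/a × 8.96 g/cm³ = 14.15 g·m⁻²·a⁻¹
carbon steel: T>10 °C ⇒ hinge -0.054·(22.6−10) = -0.6804
  sulphur-dioxide contribution → 10.78 μm/a
  chloride contribution → 19.19 μm/a
  ⇒ r_corr(carbon steel) = 29.97 μm/a
  mass loss = 29.97 μm/a × 7.85 g/cm³ = 235.3 g·m⁻²·a⁻¹
zinc: T>10 °C ⇒ hinge -0.071·(22.6−10) = -0.8946
  sulphur-dioxide contribution → 0.4694 μm/a
  chloride contribution → 1.028 μm/a
  total first-year rate 1.497 μm/a
  mass loss = 1.497 μm/a × 7.14 g/cm³ = 10.69 g·m⁻²·a⁻¹
Ordering by g·m⁻²·a⁻¹: carbon steel (235) > copper (14.1) > zinc (10.7)

["carbon steel", "copper", "zinc"]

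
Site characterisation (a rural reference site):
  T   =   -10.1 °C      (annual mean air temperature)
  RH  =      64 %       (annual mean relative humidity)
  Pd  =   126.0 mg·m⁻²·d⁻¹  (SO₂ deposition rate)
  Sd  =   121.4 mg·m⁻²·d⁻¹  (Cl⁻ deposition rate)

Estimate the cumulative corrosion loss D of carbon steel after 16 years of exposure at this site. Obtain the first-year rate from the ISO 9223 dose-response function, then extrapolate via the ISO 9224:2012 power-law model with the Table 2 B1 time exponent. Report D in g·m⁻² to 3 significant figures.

carbon steel: temperature factor f = +0.150·(-20.1) = -3.0150
  Pd branch = 1.77·Pd^0.52·e^(0.02·RH+f) = 3.861 μm/a
  Sd branch = 0.102·Sd^0.62·e^(0.033·RH+0.04·T) = 11.03 μm/a
  sum: 3.861 + 11.03 → r_corr = 14.89 μm/a
Long-term exponent b (ISO 9224 Table 2, B1) = 0.523
  D(16) = 14.89 × 16^0.523 = 14.89 × 4.263 = 63.49 μm
  Mass loss = 63.49 μm × 7.85 g/cm³ = 498.4 g·m⁻²

D(16) = 498 g·m⁻²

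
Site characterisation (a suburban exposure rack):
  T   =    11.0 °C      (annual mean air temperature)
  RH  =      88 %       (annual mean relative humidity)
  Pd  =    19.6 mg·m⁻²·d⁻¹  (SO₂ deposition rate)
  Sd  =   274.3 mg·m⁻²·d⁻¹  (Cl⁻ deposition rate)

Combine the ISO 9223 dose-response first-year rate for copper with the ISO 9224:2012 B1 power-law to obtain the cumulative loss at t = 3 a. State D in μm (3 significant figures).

copper: temperature factor f = -0.080·(1.0) = -0.0800
  SO₂ term: 0.0053·19.6^0.26·exp(0.059·88-0.0800) = 1.907
  Sd branch = 0.01025·Sd^0.27·e^(0.036·RH+0.049·T) = 1.901 μm/a
  sum: 1.907 + 1.901 → r_corr = 3.808 μm/a
Power-law: D(3) = r_corr · 3^0.667
  D(3) = 3.808 × 3^0.667 = 3.808 × 2.081 = 7.924 μm

D(3) = 7.92 μm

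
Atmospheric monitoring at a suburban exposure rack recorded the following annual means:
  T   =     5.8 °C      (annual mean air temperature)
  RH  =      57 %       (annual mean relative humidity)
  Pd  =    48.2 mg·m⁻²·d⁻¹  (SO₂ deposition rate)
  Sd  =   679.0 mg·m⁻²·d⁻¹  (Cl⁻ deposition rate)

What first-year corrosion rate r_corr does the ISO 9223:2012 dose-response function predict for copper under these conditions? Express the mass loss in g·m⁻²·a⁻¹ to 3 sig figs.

copper: T≤10 °C ⇒ hinge +0.126·(5.8−10) = -0.5292
  Pd branch = 0.0053·Pd^0.26·e^(0.059·RH+f) = 0.2469 μm/a
  Cl⁻ term: 0.01025·679.0^0.27·exp(0.036·57+0.049·5.8) = 0.6165
  sum: 0.2469 + 0.6165 → r_corr = 0.8634 μm/a
Convert to mass loss: 0.8634 μm/a × 8.96 g/cm³ = 7.736 g·m⁻²·a⁻¹

r_corr = 7.74 g·m⁻²·a⁻¹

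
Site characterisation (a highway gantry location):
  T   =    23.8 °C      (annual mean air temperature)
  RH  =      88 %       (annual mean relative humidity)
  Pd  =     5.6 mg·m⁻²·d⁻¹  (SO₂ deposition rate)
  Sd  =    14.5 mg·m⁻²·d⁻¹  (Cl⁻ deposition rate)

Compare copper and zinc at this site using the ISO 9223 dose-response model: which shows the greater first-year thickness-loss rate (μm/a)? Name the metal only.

copper: f(T) = -0.080·(T−10) [T>10 °C] = -1.1040
  sulphur-dioxide contribution → 0.4945 μm/a
  chloride contribution → 1.609 μm/a
  total first-year rate 2.104 μm/a
zinc: temperature factor f = -0.071·(13.8) = -0.9798
  sulphur-dioxide contribution → 0.592 μm/a
  chloride contribution → 1.228 μm/a
  total first-year rate 1.82 μm/a
Ordering by μm/a: copper (2.1) > zinc (1.82)

copper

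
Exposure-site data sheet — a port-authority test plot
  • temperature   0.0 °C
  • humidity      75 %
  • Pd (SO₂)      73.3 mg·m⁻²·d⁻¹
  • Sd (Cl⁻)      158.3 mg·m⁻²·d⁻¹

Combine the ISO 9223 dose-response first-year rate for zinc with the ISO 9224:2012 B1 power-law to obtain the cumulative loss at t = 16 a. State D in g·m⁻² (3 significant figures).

zinc: T≤10 °C ⇒ hinge +0.038·(0.0−10) = -0.3800
  sulphur-dioxide contribution → 1.839 μm/a
  chloride contribution → 0.5719 μm/a
  ⇒ r_corr(zinc) = 2.411 μm/a
Long-term exponent b (ISO 9224 Table 2, B1) = 0.813
  D(16) = 2.411 × 16^0.813 = 2.411 × 9.527 = 22.97 μm
  Mass loss = 22.97 μm × 7.14 g/cm³ = 164 g·m⁻²

D(16) = 164 g·m⁻²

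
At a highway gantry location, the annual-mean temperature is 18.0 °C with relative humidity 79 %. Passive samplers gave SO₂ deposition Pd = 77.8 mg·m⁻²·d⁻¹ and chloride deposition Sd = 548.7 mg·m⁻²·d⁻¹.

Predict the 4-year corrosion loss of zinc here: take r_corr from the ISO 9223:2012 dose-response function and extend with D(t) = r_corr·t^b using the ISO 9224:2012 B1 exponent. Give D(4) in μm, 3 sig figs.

zinc: T>10 °C ⇒ hinge -0.071·(18.0−10) = -0.5680
  sulphur-dioxide contribution → 1.88 μm/a
  chloride contribution → 5.539 μm/a
  ⇒ r_corr(zinc) = 7.419 μm/a
Power-law: D(4) = r_corr · 4^0.813
  D(4) = 7.419 × 4^0.813 = 7.419 × 3.087 = 22.9 μm

D(4) = 22.9 μm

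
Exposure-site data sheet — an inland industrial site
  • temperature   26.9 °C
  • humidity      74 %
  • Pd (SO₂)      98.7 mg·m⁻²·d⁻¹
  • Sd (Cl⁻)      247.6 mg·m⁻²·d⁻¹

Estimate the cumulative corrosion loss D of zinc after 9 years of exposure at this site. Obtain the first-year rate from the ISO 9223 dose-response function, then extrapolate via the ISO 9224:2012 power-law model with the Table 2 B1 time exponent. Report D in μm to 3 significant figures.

zinc: T>10 °C ⇒ hinge -0.071·(26.9−10) = -1.1999
  SO₂ term: 0.0129·98.7^0.44·exp(0.046·74-1.1999) = 0.8817
  Sd branch = 0.0175·Sd^0.57·e^(0.008·RH+0.085·T) = 7.204 μm/a
  sum: 0.8817 + 7.204 → r_corr = 8.086 μm/a
Power-law: D(9) = r_corr · 9^0.813
  D(9) = 8.086 × 9^0.813 = 8.086 × 5.968 = 48.25 μm

D(9) = 48.3 μm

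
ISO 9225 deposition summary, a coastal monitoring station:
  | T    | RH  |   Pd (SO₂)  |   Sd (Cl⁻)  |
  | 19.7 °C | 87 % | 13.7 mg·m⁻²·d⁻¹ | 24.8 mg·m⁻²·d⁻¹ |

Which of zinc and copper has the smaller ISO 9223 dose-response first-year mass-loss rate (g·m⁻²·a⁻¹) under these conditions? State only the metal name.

zinc: temperature factor f = -0.071·(9.7) = -0.6887
  sulphur-dioxide contribution → 1.121 μm/a
  chloride contribution → 1.168 μm/a
  ⇒ r_corr(zinc) = 2.289 μm/a
  mass loss = 2.289 μm/a × 7.14 g/cm³ = 16.34 g·m⁻²·a⁻¹
copper: temperature factor f = -0.080·(9.7) = -0.7760
  sulphur-dioxide contribution → 0.8167 μm/a
  chloride contribution → 1.468 μm/a
  ⇒ r_corr(copper) = 2.284 μm/a
  mass loss = 2.284 μm/a × 8.96 g/cm³ = 20.47 g·m⁻²·a⁻¹
Ordering by g·m⁻²·a⁻¹: copper (20.5) > zinc (16.3)

zinc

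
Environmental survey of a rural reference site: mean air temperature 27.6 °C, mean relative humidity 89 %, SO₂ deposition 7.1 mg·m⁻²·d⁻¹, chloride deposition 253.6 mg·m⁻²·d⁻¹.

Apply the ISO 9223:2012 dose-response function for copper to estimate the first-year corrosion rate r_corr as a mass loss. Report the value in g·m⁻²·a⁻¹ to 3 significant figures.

r_corr = 42.7 g·m⁻²·a⁻¹

copper: f(T) = -0.080·(T−10) [T>10 °C] = -1.4080
  sulphur-dioxide contribution → 0.4117 μm/a
  chloride contribution → 4.352 μm/a
  ⇒ r_corr(copper) = 4.763 μm/a
Convert to mass loss: 4.763 μm/a × 8.96 g/cm³ = 42.68 g·m⁻²·a⁻¹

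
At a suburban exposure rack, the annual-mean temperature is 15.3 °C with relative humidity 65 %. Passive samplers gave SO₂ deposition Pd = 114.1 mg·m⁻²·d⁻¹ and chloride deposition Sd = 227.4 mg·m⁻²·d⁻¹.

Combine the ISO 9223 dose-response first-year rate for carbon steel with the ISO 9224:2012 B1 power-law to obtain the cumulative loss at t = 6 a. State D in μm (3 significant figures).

carbon steel: temperature factor f = -0.054·(5.3) = -0.2862
  Pd branch = 1.77·Pd^0.52·e^(0.02·RH+f) = 57.29 μm/a
  Cl⁻ term: 0.102·227.4^0.62·exp(0.033·65+0.04·15.3) = 46.47
  r_corr = 57.29 + 46.47 = 103.8 μm/a
Long-term exponent b (ISO 9224 Table 2, B1) = 0.523
  D(6) = 103.8 × 6^0.523 = 103.8 × 2.553 = 264.8 μm

D(6) = 265 μm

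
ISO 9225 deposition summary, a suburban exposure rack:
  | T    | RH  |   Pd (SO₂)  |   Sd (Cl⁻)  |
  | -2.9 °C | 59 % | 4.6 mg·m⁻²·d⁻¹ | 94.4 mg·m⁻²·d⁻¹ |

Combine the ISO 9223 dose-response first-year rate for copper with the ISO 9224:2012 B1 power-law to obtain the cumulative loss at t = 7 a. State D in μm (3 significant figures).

D(7) = 1.11 μm

copper: temperature factor f = +0.126·(-12.9) = -1.6254
  sulphur-dioxide contribution → 0.0504 μm/a
  chloride contribution → 0.2539 μm/a
  ⇒ r_corr(copper) = 0.3043 μm/a
Long-term exponent b (ISO 9224 Table 2, B1) = 0.667
  D(7) = 0.3043 × 7^0.667 = 0.3043 × 3.662 = 1.114 μm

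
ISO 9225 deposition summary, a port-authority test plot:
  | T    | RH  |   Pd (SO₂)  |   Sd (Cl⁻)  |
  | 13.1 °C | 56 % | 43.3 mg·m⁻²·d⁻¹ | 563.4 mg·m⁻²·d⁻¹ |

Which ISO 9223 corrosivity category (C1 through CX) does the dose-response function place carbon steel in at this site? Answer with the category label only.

C5

carbon steel: f(T) = -0.054·(T−10) [T>10 °C] = -0.1674
  Pd branch = 1.77·Pd^0.52·e^(0.02·RH+f) = 32.56 μm/a
  Sd branch = 0.102·Sd^0.62·e^(0.033·RH+0.04·T) = 55.49 μm/a
  sum: 32.56 + 55.49 → r_corr = 88.05 μm/a
88.1 μm/a falls in (80, 200] for carbon steel → category C5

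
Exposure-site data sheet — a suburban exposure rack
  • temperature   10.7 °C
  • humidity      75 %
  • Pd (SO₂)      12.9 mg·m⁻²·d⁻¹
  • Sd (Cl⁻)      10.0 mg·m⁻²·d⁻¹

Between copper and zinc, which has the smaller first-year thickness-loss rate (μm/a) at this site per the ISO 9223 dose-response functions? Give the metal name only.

copper: T>10 °C ⇒ hinge -0.080·(10.7−10) = -0.0560
  SO₂ term: 0.0053·12.9^0.26·exp(0.059·75-0.0560) = 0.8137
  Sd branch = 0.01025·Sd^0.27·e^(0.036·RH+0.049·T) = 0.4798 μm/a
  r_corr = 0.8137 + 0.4798 = 1.293 μm/a
zinc: T>10 °C ⇒ hinge -0.071·(10.7−10) = -0.0497
  Pd branch = 0.0129·Pd^0.44·e^(0.046·RH+f) = 1.191 μm/a
  Sd branch = 0.0175·Sd^0.57·e^(0.008·RH+0.085·T) = 0.2942 μm/a
  r_corr = 1.191 + 0.2942 = 1.485 μm/a
Ordering by μm/a: zinc (1.49) > copper (1.29)

copper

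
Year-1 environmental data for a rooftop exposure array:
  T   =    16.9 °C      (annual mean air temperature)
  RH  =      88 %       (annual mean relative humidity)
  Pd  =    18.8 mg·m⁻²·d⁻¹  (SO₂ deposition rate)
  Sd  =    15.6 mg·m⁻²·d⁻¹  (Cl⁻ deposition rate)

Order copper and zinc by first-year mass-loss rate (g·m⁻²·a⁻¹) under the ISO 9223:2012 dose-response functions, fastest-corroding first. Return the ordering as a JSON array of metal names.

copper: temperature factor f = -0.080·(6.9) = -0.5520
  Pd branch = 0.0053·Pd^0.26·e^(0.059·RH+f) = 1.177 μm/a
  Cl⁻ term: 0.01025·15.6^0.27·exp(0.036·88+0.049·16.9) = 1.17
  sum: 1.177 + 1.17 → r_corr = 2.347 μm/a
  mass loss = 2.347 μm/a × 8.96 g/cm³ = 21.03 g·m⁻²·a⁻¹
zinc: T>10 °C ⇒ hinge -0.071·(16.9−10) = -0.4899
  SO₂ term: 0.0129·18.8^0.44·exp(0.046·88-0.4899) = 1.646
  Cl⁻ term: 0.0175·15.6^0.57·exp(0.008·88+0.085·16.9) = 0.7124
  sum: 1.646 + 0.7124 → r_corr = 2.359 μm/a
  mass loss = 2.359 μm/a × 7.14 g/cm³ = 16.84 g·m⁻²·a⁻¹
Ordering by g·m⁻²·a⁻¹: copper (21) > zinc (16.8)

["copper", "zinc"]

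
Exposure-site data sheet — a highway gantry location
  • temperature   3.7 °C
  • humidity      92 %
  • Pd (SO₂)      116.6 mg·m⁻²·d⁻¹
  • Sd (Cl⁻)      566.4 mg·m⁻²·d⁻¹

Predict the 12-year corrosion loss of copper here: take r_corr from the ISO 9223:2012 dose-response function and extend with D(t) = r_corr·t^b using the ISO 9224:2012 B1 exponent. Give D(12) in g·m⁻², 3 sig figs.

copper: f(T) = +0.126·(T−10) [T≤10 °C] = -0.7938
  sulphur-dioxide contribution → 1.88 μm/a
  chloride contribution → 1.867 μm/a
  total first-year rate 3.747 μm/a
Power-law: D(12) = r_corr · 12^0.667
  D(12) = 3.747 × 12^0.667 = 3.747 × 5.246 = 19.66 μm
  Mass loss = 19.66 μm × 8.96 g/cm³ = 176.1 g·m⁻²

D(12) = 176 g·m⁻²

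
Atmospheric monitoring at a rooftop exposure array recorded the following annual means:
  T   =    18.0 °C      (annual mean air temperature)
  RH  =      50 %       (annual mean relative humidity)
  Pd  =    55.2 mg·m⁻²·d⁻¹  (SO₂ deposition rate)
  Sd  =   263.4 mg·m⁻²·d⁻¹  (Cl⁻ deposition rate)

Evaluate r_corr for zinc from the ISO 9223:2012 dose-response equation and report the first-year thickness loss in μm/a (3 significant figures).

zinc: temperature factor f = -0.071·(8.0) = -0.5680
  SO₂ term: 0.0129·55.2^0.44·exp(0.046·50-0.5680) = 0.4258
  Sd branch = 0.0175·Sd^0.57·e^(0.008·RH+0.085·T) = 2.891 μm/a
  r_corr = 0.4258 + 2.891 = 3.316 μm/a

r_corr = 3.32 μm/a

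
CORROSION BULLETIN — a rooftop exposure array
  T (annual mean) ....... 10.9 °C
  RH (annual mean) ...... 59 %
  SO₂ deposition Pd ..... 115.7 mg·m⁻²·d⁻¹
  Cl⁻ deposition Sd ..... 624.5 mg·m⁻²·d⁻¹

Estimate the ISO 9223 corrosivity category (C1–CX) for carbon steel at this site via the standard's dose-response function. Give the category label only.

carbon steel: f(T) = -0.054·(T−10) [T>10 °C] = -0.0486
  Pd branch = 1.77·Pd^0.52·e^(0.02·RH+f) = 64.9 μm/a
  Cl⁻ term: 0.102·624.5^0.62·exp(0.033·59+0.04·10.9) = 59.81
  r_corr = 64.9 + 59.81 = 124.7 μm/a
Category bounds: 80…200 μm/a bracket r_corr ⇒ C5

C5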